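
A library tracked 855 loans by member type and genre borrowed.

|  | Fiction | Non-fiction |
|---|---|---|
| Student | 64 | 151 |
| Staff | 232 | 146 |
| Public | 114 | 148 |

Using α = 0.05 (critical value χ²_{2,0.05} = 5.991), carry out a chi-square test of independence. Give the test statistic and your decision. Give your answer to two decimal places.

57.85; reject H₀

Row totals: 215, 378, 262. Column totals: 410, 445. Grand total N = 855.
Expected counts (row total × column total / N):
  Student, Fiction: 215×410/855 = 103.099
  Student, Non-fiction: 215×445/855 = 111.901
  Staff, Fiction: 378×410/855 = 181.263
  Staff, Non-fiction: 378×445/855 = 196.737
  Public, Fiction: 262×410/855 = 125.637
  Public, Non-fiction: 262×445/855 = 136.363
Contributions (O − E)²/E:
  (64 − 103.099)²/103.099 = 14.8278
  (151 − 111.901)²/111.901 = 13.6615
  (232 − 181.263)²/181.263 = 14.2017
  (146 − 196.737)²/196.737 = 13.0847
  (114 − 125.637)²/125.637 = 1.0779
  (148 − 136.363)²/136.363 = 0.9931
χ² = 14.8278 + 13.6615 + 14.2017 + 13.0847 + 1.0779 + 0.9931 = 57.85
df = (3−1)(2−1) = 2. Since 57.85 > 5.991, reject the null hypothesis of independence at α = 0.05.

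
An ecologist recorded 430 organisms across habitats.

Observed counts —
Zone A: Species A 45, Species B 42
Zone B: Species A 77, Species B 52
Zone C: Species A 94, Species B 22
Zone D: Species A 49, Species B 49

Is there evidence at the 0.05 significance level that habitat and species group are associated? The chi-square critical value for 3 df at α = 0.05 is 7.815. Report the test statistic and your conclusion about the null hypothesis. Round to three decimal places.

Row totals: 87, 129, 116, 98. Column totals: 265, 165. Grand total N = 430.
Expected counts (row total × column total / N):
  Zone A, Species A: 87×265/430 = 53.6163
  Zone A, Species B: 87×165/430 = 33.3837
  Zone B, Species A: 129×265/430 = 79.5000
  Zone B, Species B: 129×165/430 = 49.5000
  Zone C, Species A: 116×265/430 = 71.4884
  Zone C, Species B: 116×165/430 = 44.5116
  Zone D, Species A: 98×265/430 = 60.3953
  Zone D, Species B: 98×165/430 = 37.6047
Contributions (O − E)²/E:
  (45 − 53.6163)²/53.6163 = 1.3847
  (42 − 33.3837)²/33.3837 = 2.2239
  (77 − 79.5000)²/79.5000 = 0.0786
  (52 − 49.5000)²/49.5000 = 0.1263
  (94 − 71.4884)²/71.4884 = 7.0889
  (22 − 44.5116)²/44.5116 = 11.3852
  (49 − 60.3953)²/60.3953 = 2.1500
  (49 − 37.6047)²/37.6047 = 3.4531
χ² = 1.3847 + 2.2239 + 0.0786 + 0.1263 + 7.0889 + 11.3852 + 2.1500 + 3.4531 = 27.891
df = (4−1)(2−1) = 3. Since 27.891 > 7.815, reject the null hypothesis of independence at α = 0.05.

27.891; reject H₀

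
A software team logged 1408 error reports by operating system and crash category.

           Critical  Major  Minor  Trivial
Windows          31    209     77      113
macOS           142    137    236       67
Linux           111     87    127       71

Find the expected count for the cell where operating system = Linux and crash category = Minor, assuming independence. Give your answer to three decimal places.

Row total (Linux) = 396; column total (Minor) = 440; grand total N = 1408.
Expected count = (row total × column total) / N = 396 × 440 / 1408 = 123.750.

123.750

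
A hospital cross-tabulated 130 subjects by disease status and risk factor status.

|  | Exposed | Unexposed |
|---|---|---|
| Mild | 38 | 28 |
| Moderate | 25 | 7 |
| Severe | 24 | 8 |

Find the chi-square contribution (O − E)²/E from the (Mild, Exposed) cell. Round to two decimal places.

0.86

Row total (Mild) = 66; column total (Exposed) = 87; N = 130.
Expected count E = 66 × 87 / 130 = 44.169.
Contribution = (O − E)²/E = (38 − 44.169)² / 44.169 = 0.86.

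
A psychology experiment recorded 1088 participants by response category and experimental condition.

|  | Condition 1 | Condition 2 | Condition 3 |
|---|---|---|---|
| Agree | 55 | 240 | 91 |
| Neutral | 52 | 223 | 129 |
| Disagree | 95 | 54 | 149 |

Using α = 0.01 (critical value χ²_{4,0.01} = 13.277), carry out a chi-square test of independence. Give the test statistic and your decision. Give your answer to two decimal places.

Row totals: 386, 404, 298. Column totals: 202, 517, 369. Grand total N = 1088.
Expected counts (row total × column total / N):
  Agree, Condition 1: 386×202/1088 = 71.6654
  Agree, Condition 2: 386×517/1088 = 183.4210
  Agree, Condition 3: 386×369/1088 = 130.9136
  Neutral, Condition 1: 404×202/1088 = 75.0074
  Neutral, Condition 2: 404×517/1088 = 191.9743
  Neutral, Condition 3: 404×369/1088 = 137.0184
  Disagree, Condition 1: 298×202/1088 = 55.3272
  Disagree, Condition 2: 298×517/1088 = 141.6048
  Disagree, Condition 3: 298×369/1088 = 101.0680
Contributions (O − E)²/E:
  (55 − 71.6654)²/71.6654 = 3.8754
  (240 − 183.4210)²/183.4210 = 17.4527
  (91 − 130.9136)²/130.9136 = 12.1691
  (52 − 75.0074)²/75.0074 = 7.0572
  (223 − 191.9743)²/191.9743 = 5.0142
  (129 − 137.0184)²/137.0184 = 0.4692
  (95 − 55.3272)²/55.3272 = 28.4477
  (54 − 141.6048)²/141.6048 = 54.1973
  (149 − 101.0680)²/101.0680 = 22.7320
χ² = 3.8754 + 17.4527 + 12.1691 + 7.0572 + 5.0142 + 0.4692 + 28.4477 + 54.1973 + 22.7320 = 151.41
df = (3−1)(3−1) = 4. Since 151.41 > 13.277, reject the null hypothesis of independence at α = 0.01.

151.41; reject H₀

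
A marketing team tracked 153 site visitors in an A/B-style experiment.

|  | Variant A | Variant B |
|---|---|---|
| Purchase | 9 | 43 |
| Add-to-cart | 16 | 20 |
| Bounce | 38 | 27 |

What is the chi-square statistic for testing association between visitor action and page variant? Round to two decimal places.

20.41

Row totals: 52, 36, 65. Column totals: 63, 90. Grand total N = 153.
Expected counts (row total × column total / N):
  Purchase, Variant A: 52×63/153 = 21.412
  Purchase, Variant B: 52×90/153 = 30.588
  Add-to-cart, Variant A: 36×63/153 = 14.824
  Add-to-cart, Variant B: 36×90/153 = 21.176
  Bounce, Variant A: 65×63/153 = 26.765
  Bounce, Variant B: 65×90/153 = 38.235
Contributions (O − E)²/E:
  (9 − 21.412)²/21.412 = 7.1949
  (43 − 30.588)²/30.588 = 5.0365
  (16 − 14.824)²/14.824 = 0.0933
  (20 − 21.176)²/21.176 = 0.0653
  (38 − 26.765)²/26.765 = 4.7161
  (27 − 38.235)²/38.235 = 3.3013
χ² = 7.1949 + 5.0365 + 0.0933 + 0.0653 + 4.7161 + 3.3013 = 20.41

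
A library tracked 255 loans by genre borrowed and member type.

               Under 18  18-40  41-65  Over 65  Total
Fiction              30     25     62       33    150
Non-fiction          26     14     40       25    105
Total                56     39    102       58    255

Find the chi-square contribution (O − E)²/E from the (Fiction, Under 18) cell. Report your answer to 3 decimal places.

0.263

Row total (Fiction) = 150; column total (Under 18) = 56; N = 255.
Expected count E = 150 × 56 / 255 = 32.9412.
Contribution = (O − E)²/E = (30 − 32.9412)² / 32.9412 = 0.263.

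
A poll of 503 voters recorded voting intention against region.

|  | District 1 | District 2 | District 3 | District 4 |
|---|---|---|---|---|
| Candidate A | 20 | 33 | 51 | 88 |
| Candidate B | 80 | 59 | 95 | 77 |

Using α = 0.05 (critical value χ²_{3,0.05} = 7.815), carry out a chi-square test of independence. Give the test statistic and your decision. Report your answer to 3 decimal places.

Row totals: 192, 311. Column totals: 100, 92, 146, 165. Grand total N = 503.
Expected counts (row total × column total / N):
  Candidate A, District 1: 192×100/503 = 38.1710
  Candidate A, District 2: 192×92/503 = 35.1173
  Candidate A, District 3: 192×146/503 = 55.7296
  Candidate A, District 4: 192×165/503 = 62.9821
  Candidate B, District 1: 311×100/503 = 61.8290
  Candidate B, District 2: 311×92/503 = 56.8827
  Candidate B, District 3: 311×146/503 = 90.2704
  Candidate B, District 4: 311×165/503 = 102.0179
Contributions (O − E)²/E:
  (20 − 38.1710)²/38.1710 = 8.6502
  (33 − 35.1173)²/35.1173 = 0.1277
  (51 − 55.7296)²/55.7296 = 0.4014
  (88 − 62.9821)²/62.9821 = 9.9377
  (80 − 61.8290)²/61.8290 = 5.3403
  (59 − 56.8827)²/56.8827 = 0.0788
  (95 − 90.2704)²/90.2704 = 0.2478
  (77 − 102.0179)²/102.0179 = 6.1352
χ² = 8.6502 + 0.1277 + 0.4014 + 9.9377 + 5.3403 + 0.0788 + 0.2478 + 6.1352 = 30.919
df = (2−1)(4−1) = 3. Since 30.919 > 7.815, reject the null hypothesis of independence at α = 0.05.

30.919; reject H₀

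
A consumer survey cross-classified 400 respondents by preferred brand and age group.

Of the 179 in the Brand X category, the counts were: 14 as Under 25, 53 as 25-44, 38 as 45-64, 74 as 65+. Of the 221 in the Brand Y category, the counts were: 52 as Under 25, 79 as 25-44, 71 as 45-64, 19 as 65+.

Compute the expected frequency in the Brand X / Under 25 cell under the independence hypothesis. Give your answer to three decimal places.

Row total (Brand X) = 179; column total (Under 25) = 66; grand total N = 400.
Expected count = (row total × column total) / N = 179 × 66 / 400 = 29.535.

29.535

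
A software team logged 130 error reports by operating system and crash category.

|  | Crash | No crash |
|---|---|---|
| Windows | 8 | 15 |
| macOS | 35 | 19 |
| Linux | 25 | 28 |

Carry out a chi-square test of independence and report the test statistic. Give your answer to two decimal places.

Row totals: 23, 54, 53. Column totals: 68, 62. Grand total N = 130.
Expected counts (row total × column total / N):
  Windows, Crash: 23×68/130 = 12.031
  Windows, No crash: 23×62/130 = 10.969
  macOS, Crash: 54×68/130 = 28.246
  macOS, No crash: 54×62/130 = 25.754
  Linux, Crash: 53×68/130 = 27.723
  Linux, No crash: 53×62/130 = 25.277
Contributions (O − E)²/E:
  (8 − 12.031)²/12.031 = 1.3506
  (15 − 10.969)²/10.969 = 1.4814
  (35 − 28.246)²/28.246 = 1.6150
  (19 − 25.754)²/25.754 = 1.7712
  (25 − 27.723)²/27.723 = 0.2675
  (28 − 25.277)²/25.277 = 0.2933
χ² = 1.3506 + 1.4814 + 1.6150 + 1.7712 + 0.2675 + 0.2933 = 6.78

6.78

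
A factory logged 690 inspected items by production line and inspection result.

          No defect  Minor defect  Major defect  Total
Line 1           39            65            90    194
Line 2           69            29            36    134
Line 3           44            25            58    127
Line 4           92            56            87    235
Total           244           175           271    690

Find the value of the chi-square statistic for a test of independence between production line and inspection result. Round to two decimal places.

Grand total N = 690.
Expected counts (row total × column total / N):
  Line 1, No defect: 194×244/690 = 68.603
  Line 1, Minor defect: 194×175/690 = 49.203
  Line 1, Major defect: 194×271/690 = 76.194
  Line 2, No defect: 134×244/690 = 47.386
  Line 2, Minor defect: 134×175/690 = 33.986
  Line 2, Major defect: 134×271/690 = 52.629
  Line 3, No defect: 127×244/690 = 44.910
  Line 3, Minor defect: 127×175/690 = 32.210
  Line 3, Major defect: 127×271/690 = 49.880
  Line 4, No defect: 235×244/690 = 83.101
  Line 4, Minor defect: 235×175/690 = 59.601
  Line 4, Major defect: 235×271/690 = 92.297
Contributions (O − E)²/E:
  (39 − 68.603)²/68.603 = 12.7740
  (65 − 49.203)²/49.203 = 5.0717
  (90 − 76.194)²/76.194 = 2.5016
  (69 − 47.386)²/47.386 = 9.8587
  (29 − 33.986)²/33.986 = 0.7315
  (36 − 52.629)²/52.629 = 5.2542
  (44 − 44.910)²/44.910 = 0.0184
  (25 − 32.210)²/32.210 = 1.6139
  (58 − 49.880)²/49.880 = 1.3219
  (92 − 83.101)²/83.101 = 0.9530
  (56 − 59.601)²/59.601 = 0.2176
  (87 − 92.297)²/92.297 = 0.3040
χ² = 12.7740 + 5.0717 + 2.5016 + 9.8587 + 0.7315 + 5.2542 + 0.0184 + 1.6139 + 1.3219 + 0.9530 + 0.2176 + 0.3040 = 40.62

40.62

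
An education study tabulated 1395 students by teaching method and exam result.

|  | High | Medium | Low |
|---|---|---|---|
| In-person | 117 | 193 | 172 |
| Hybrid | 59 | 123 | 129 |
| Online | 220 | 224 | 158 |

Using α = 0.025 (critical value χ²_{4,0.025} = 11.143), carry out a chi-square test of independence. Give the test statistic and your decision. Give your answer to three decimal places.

43.521; reject H₀

Row totals: 482, 311, 602. Column totals: 396, 540, 459. Grand total N = 1395.
Expected counts (row total × column total / N):
  In-person, High: 482×396/1395 = 136.82581
  In-person, Medium: 482×540/1395 = 186.58065
  In-person, Low: 482×459/1395 = 158.59355
  Hybrid, High: 311×396/1395 = 88.28387
  Hybrid, Medium: 311×540/1395 = 120.38710
  Hybrid, Low: 311×459/1395 = 102.32903
  Online, High: 602×396/1395 = 170.89032
  Online, Medium: 602×540/1395 = 233.03226
  Online, Low: 602×459/1395 = 198.07742
Contributions (O − E)²/E:
  (117 − 136.82581)²/136.82581 = 2.8727
  (193 − 186.58065)²/186.58065 = 0.2209
  (172 − 158.59355)²/158.59355 = 1.1333
  (59 − 88.28387)²/88.28387 = 9.7135
  (123 − 120.38710)²/120.38710 = 0.0567
  (129 − 102.32903)²/102.32903 = 6.9515
  (220 − 170.89032)²/170.89032 = 14.1129
  (224 − 233.03226)²/233.03226 = 0.3501
  (158 − 198.07742)²/198.07742 = 8.1089
χ² = 2.8727 + 0.2209 + 1.1333 + 9.7135 + 0.0567 + 6.9515 + 14.1129 + 0.3501 + 8.1089 = 43.521
df = (3−1)(3−1) = 4. Since 43.521 > 11.143, reject the null hypothesis of independence at α = 0.025.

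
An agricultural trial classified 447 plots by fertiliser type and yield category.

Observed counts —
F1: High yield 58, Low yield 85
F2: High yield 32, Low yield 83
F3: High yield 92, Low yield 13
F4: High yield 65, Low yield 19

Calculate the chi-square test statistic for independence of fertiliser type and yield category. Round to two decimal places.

108.60

Row totals: 143, 115, 105, 84. Column totals: 247, 200. Grand total N = 447.
Expected counts (row total × column total / N):
  F1, High yield: 143×247/447 = 79.018
  F1, Low yield: 143×200/447 = 63.982
  F2, High yield: 115×247/447 = 63.546
  F2, Low yield: 115×200/447 = 51.454
  F3, High yield: 105×247/447 = 58.020
  F3, Low yield: 105×200/447 = 46.980
  F4, High yield: 84×247/447 = 46.416
  F4, Low yield: 84×200/447 = 37.584
Contributions (O − E)²/E:
  (58 − 79.018)²/79.018 = 5.5906
  (85 − 63.982)²/63.982 = 6.9044
  (32 − 63.546)²/63.546 = 15.6603
  (83 − 51.454)²/51.454 = 19.3406
  (92 − 58.020)²/58.020 = 19.9007
  (13 − 46.980)²/46.980 = 24.5773
  (65 − 46.416)²/46.416 = 7.4406
  (19 − 37.584)²/37.584 = 9.1892
χ² = 5.5906 + 6.9044 + 15.6603 + 19.3406 + 19.9007 + 24.5773 + 7.4406 + 9.1892 = 108.60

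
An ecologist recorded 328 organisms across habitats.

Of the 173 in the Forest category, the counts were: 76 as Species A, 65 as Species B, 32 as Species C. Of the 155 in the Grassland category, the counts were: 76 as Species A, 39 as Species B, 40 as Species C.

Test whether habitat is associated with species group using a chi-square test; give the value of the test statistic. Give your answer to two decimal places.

Row totals: 173, 155. Column totals: 152, 104, 72. Grand total N = 328.
Expected counts (row total × column total / N):
  Forest, Species A: 173×152/328 = 80.171
  Forest, Species B: 173×104/328 = 54.854
  Forest, Species C: 173×72/328 = 37.976
  Grassland, Species A: 155×152/328 = 71.829
  Grassland, Species B: 155×104/328 = 49.146
  Grassland, Species C: 155×72/328 = 34.024
Contributions (O − E)²/E:
  (76 − 80.171)²/80.171 = 0.2170
  (65 − 54.854)²/54.854 = 1.8766
  (32 − 37.976)²/37.976 = 0.9404
  (76 − 71.829)²/71.829 = 0.2422
  (39 − 49.146)²/49.146 = 2.0946
  (40 − 34.024)²/34.024 = 1.0496
χ² = 0.2170 + 1.8766 + 0.9404 + 0.2422 + 2.0946 + 1.0496 = 6.42

6.42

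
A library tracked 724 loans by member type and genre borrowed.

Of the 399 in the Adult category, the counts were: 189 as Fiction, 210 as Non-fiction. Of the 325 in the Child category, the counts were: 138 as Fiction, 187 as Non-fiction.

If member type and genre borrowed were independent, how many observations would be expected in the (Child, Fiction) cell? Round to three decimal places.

146.789

Row total (Child) = 325; column total (Fiction) = 327; grand total N = 724.
Expected count = (row total × column total) / N = 325 × 327 / 724 = 146.789.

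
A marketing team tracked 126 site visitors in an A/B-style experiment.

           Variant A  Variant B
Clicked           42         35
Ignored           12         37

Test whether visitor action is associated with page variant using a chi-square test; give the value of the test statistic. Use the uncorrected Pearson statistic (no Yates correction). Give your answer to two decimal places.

11.05

Row totals: 77, 49. Column totals: 54, 72. Grand total N = 126.
Expected counts (row total × column total / N):
  Clicked, Variant A: 77×54/126 = 33.000
  Clicked, Variant B: 77×72/126 = 44.000
  Ignored, Variant A: 49×54/126 = 21.000
  Ignored, Variant B: 49×72/126 = 28.000
Contributions (O − E)²/E:
  (42 − 33.000)²/33.000 = 2.4545
  (35 − 44.000)²/44.000 = 1.8409
  (12 − 21.000)²/21.000 = 3.8571
  (37 − 28.000)²/28.000 = 2.8929
χ² = 2.4545 + 1.8409 + 3.8571 + 2.8929 = 11.05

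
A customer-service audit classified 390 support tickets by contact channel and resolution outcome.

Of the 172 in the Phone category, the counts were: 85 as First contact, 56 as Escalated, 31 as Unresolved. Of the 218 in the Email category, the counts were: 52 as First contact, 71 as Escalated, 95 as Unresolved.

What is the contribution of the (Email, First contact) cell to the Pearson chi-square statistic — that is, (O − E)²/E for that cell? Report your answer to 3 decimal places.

Row total (Email) = 218; column total (First contact) = 137; N = 390.
Expected count E = 218 × 137 / 390 = 76.5795.
Contribution = (O − E)²/E = (52 − 76.5795)² / 76.5795 = 7.889.

7.889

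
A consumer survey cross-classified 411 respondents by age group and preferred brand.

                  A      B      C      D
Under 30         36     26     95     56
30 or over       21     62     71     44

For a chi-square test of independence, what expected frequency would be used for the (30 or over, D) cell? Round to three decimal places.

Row total (30 or over) = 198; column total (D) = 100; grand total N = 411.
Expected count = (row total × column total) / N = 198 × 100 / 411 = 48.175.

48.175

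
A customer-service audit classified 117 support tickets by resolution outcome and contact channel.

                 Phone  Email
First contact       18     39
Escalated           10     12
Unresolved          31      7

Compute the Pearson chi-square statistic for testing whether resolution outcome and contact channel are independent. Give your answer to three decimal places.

Row totals: 57, 22, 38. Column totals: 59, 58. Grand total N = 117.
Expected counts (row total × column total / N):
  First contact, Phone: 57×59/117 = 28.7436
  First contact, Email: 57×58/117 = 28.2564
  Escalated, Phone: 22×59/117 = 11.0940
  Escalated, Email: 22×58/117 = 10.9060
  Unresolved, Phone: 38×59/117 = 19.1624
  Unresolved, Email: 38×58/117 = 18.8376
Contributions (O − E)²/E:
  (18 − 28.7436)²/28.7436 = 4.0157
  (39 − 28.2564)²/28.2564 = 4.0849
  (10 − 11.0940)²/11.0940 = 0.1079
  (12 − 10.9060)²/10.9060 = 0.1097
  (31 − 19.1624)²/19.1624 = 7.3127
  (7 − 18.8376)²/18.8376 = 7.4388
χ² = 4.0157 + 4.0849 + 0.1079 + 0.1097 + 7.3127 + 7.4388 = 23.070

23.070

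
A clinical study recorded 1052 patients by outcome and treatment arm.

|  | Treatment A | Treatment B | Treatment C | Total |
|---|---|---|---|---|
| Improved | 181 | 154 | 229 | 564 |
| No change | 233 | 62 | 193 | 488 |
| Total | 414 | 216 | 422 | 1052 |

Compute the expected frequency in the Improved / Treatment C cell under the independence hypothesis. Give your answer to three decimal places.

226.243

Row total (Improved) = 564; column total (Treatment C) = 422; grand total N = 1052.
Expected count = (row total × column total) / N = 564 × 422 / 1052 = 226.243.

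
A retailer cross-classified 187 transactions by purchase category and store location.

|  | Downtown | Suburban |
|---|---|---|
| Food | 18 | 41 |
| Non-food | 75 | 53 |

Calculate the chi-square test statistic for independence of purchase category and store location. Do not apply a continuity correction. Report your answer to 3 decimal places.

Row totals: 59, 128. Column totals: 93, 94. Grand total N = 187.
Expected counts (row total × column total / N):
  Food, Downtown: 59×93/187 = 29.3422
  Food, Suburban: 59×94/187 = 29.6578
  Non-food, Downtown: 128×93/187 = 63.6578
  Non-food, Suburban: 128×94/187 = 64.3422
Contributions (O − E)²/E:
  (18 − 29.3422)²/29.3422 = 4.3843
  (41 − 29.6578)²/29.6578 = 4.3377
  (75 − 63.6578)²/63.6578 = 2.0209
  (53 − 64.3422)²/64.3422 = 1.9994
χ² = 4.3843 + 4.3377 + 2.0209 + 1.9994 = 12.742

12.742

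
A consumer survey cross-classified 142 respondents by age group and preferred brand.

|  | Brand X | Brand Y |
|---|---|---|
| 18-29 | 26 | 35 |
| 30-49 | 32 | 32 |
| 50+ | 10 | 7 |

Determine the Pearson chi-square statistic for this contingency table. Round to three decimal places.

Row totals: 61, 64, 17. Column totals: 68, 74. Grand total N = 142.
Expected counts (row total × column total / N):
  18-29, Brand X: 61×68/142 = 29.2113
  18-29, Brand Y: 61×74/142 = 31.7887
  30-49, Brand X: 64×68/142 = 30.6479
  30-49, Brand Y: 64×74/142 = 33.3521
  50+, Brand X: 17×68/142 = 8.1408
  50+, Brand Y: 17×74/142 = 8.8592
Contributions (O − E)²/E:
  (26 − 29.2113)²/29.2113 = 0.3530
  (35 − 31.7887)²/31.7887 = 0.3244
  (32 − 30.6479)²/30.6479 = 0.0597
  (32 − 33.3521)²/33.3521 = 0.0548
  (10 − 8.1408)²/8.1408 = 0.4246
  (7 − 8.8592)²/8.8592 = 0.3902
χ² = 0.3530 + 0.3244 + 0.0597 + 0.0548 + 0.4246 + 0.3902 = 1.607

1.607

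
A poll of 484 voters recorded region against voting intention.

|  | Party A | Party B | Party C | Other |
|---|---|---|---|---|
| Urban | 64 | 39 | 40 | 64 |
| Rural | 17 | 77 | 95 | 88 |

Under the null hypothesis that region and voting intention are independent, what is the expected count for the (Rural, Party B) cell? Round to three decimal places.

66.388

Row total (Rural) = 277; column total (Party B) = 116; grand total N = 484.
Expected count = (row total × column total) / N = 277 × 116 / 484 = 66.388.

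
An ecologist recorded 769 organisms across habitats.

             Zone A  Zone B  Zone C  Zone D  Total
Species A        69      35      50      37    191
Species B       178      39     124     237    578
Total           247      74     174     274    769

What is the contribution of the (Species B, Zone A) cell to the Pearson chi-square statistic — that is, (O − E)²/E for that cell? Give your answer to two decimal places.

0.32

Row total (Species B) = 578; column total (Zone A) = 247; N = 769.
Expected count E = 578 × 247 / 769 = 185.6515.
Contribution = (O − E)²/E = (178 − 185.6515)² / 185.6515 = 0.32.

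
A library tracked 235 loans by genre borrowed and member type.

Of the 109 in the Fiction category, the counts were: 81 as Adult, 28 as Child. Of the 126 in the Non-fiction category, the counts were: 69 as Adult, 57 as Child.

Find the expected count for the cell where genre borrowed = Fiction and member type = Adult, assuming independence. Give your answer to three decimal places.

69.574

Row total (Fiction) = 109; column total (Adult) = 150; grand total N = 235.
Expected count = (row total × column total) / N = 109 × 150 / 235 = 69.574.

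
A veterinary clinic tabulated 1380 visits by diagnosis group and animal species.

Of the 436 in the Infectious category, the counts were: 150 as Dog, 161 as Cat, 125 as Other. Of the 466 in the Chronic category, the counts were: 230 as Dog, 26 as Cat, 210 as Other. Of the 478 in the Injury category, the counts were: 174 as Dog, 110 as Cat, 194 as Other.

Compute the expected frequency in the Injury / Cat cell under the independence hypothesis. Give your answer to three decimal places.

102.874

Row total (Injury) = 478; column total (Cat) = 297; grand total N = 1380.
Expected count = (row total × column total) / N = 478 × 297 / 1380 = 102.874.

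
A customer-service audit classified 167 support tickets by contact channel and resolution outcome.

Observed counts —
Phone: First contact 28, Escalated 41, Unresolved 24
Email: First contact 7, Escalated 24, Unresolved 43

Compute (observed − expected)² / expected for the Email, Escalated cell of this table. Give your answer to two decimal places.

Row total (Email) = 74; column total (Escalated) = 65; N = 167.
Expected count E = 74 × 65 / 167 = 28.802.
Contribution = (O − E)²/E = (24 − 28.802)² / 28.802 = 0.80.

0.80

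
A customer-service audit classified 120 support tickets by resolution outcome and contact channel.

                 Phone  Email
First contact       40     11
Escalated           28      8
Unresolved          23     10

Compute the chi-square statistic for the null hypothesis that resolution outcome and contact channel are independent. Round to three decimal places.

Row totals: 51, 36, 33. Column totals: 91, 29. Grand total N = 120.
Expected counts (row total × column total / N):
  First contact, Phone: 51×91/120 = 38.6750
  First contact, Email: 51×29/120 = 12.3250
  Escalated, Phone: 36×91/120 = 27.3000
  Escalated, Email: 36×29/120 = 8.7000
  Unresolved, Phone: 33×91/120 = 25.0250
  Unresolved, Email: 33×29/120 = 7.9750
Contributions (O − E)²/E:
  (40 − 38.6750)²/38.6750 = 0.0454
  (11 − 12.3250)²/12.3250 = 0.1424
  (28 − 27.3000)²/27.3000 = 0.0179
  (8 − 8.7000)²/8.7000 = 0.0563
  (23 − 25.0250)²/25.0250 = 0.1639
  (10 − 7.9750)²/7.9750 = 0.5142
χ² = 0.0454 + 0.1424 + 0.0179 + 0.0563 + 0.1639 + 0.5142 = 0.940

0.940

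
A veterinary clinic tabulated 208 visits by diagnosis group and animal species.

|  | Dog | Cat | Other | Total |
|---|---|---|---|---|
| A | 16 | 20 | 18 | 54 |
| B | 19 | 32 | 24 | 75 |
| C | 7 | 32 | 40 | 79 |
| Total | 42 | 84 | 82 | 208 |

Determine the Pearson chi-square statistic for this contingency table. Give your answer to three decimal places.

Grand total N = 208.
Expected counts (row total × column total / N):
  A, Dog: 54×42/208 = 10.9038
  A, Cat: 54×84/208 = 21.8077
  A, Other: 54×82/208 = 21.2885
  B, Dog: 75×42/208 = 15.1442
  B, Cat: 75×84/208 = 30.2885
  B, Other: 75×82/208 = 29.5673
  C, Dog: 79×42/208 = 15.9519
  C, Cat: 79×84/208 = 31.9038
  C, Other: 79×82/208 = 31.1442
Contributions (O − E)²/E:
  (16 − 10.9038)²/10.9038 = 2.3819
  (20 − 21.8077)²/21.8077 = 0.1498
  (18 − 21.2885)²/21.2885 = 0.5080
  (19 − 15.1442)²/15.1442 = 0.9817
  (32 − 30.2885)²/30.2885 = 0.0967
  (24 − 29.5673)²/29.5673 = 1.0483
  (7 − 15.9519)²/15.9519 = 5.0236
  (32 − 31.9038)²/31.9038 = 0.0003
  (40 − 31.1442)²/31.1442 = 2.5181
χ² = 2.3819 + 0.1498 + 0.5080 + 0.9817 + 0.0967 + 1.0483 + 5.0236 + 0.0003 + 2.5181 = 12.708

12.708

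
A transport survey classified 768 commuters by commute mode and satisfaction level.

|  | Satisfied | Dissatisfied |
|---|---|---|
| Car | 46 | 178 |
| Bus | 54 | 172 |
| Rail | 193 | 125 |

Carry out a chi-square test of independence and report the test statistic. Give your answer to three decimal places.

Row totals: 224, 226, 318. Column totals: 293, 475. Grand total N = 768.
Expected counts (row total × column total / N):
  Car, Satisfied: 224×293/768 = 85.4583
  Car, Dissatisfied: 224×475/768 = 138.5417
  Bus, Satisfied: 226×293/768 = 86.2214
  Bus, Dissatisfied: 226×475/768 = 139.7786
  Rail, Satisfied: 318×293/768 = 121.3203
  Rail, Dissatisfied: 318×475/768 = 196.6797
Contributions (O − E)²/E:
  (46 − 85.4583)²/85.4583 = 18.2189
  (178 − 138.5417)²/138.5417 = 11.2382
  (54 − 86.2214)²/86.2214 = 12.0413
  (172 − 139.7786)²/139.7786 = 7.4276
  (193 − 121.3203)²/121.3203 = 42.3505
  (125 − 196.6797)²/196.6797 = 26.1236
χ² = 18.2189 + 11.2382 + 12.0413 + 7.4276 + 42.3505 + 26.1236 = 117.400

117.400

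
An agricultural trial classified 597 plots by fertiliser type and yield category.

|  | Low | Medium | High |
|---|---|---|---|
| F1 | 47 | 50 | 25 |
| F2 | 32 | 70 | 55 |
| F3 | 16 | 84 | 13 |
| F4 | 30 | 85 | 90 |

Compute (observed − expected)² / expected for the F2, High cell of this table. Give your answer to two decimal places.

0.98

Row total (F2) = 157; column total (High) = 183; N = 597.
Expected count E = 157 × 183 / 597 = 48.126.
Contribution = (O − E)²/E = (55 − 48.126)² / 48.126 = 0.98.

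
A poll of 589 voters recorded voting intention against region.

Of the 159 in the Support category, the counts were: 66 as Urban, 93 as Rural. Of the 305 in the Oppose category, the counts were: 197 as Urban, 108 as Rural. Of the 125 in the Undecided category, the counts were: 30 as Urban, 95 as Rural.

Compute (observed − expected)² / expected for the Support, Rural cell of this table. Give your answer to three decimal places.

Row total (Support) = 159; column total (Rural) = 296; N = 589.
Expected count E = 159 × 296 / 589 = 79.9049.
Contribution = (O − E)²/E = (93 − 79.9049)² / 79.9049 = 2.146.

2.146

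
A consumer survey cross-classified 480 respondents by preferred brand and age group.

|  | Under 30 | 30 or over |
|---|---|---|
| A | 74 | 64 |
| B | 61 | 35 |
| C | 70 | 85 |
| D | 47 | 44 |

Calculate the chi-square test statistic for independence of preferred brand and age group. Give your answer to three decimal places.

Row totals: 138, 96, 155, 91. Column totals: 252, 228. Grand total N = 480.
Expected counts (row total × column total / N):
  A, Under 30: 138×252/480 = 72.4500
  A, 30 or over: 138×228/480 = 65.5500
  B, Under 30: 96×252/480 = 50.4000
  B, 30 or over: 96×228/480 = 45.6000
  C, Under 30: 155×252/480 = 81.3750
  C, 30 or over: 155×228/480 = 73.6250
  D, Under 30: 91×252/480 = 47.7750
  D, 30 or over: 91×228/480 = 43.2250
Contributions (O − E)²/E:
  (74 − 72.4500)²/72.4500 = 0.0332
  (64 − 65.5500)²/65.5500 = 0.0367
  (61 − 50.4000)²/50.4000 = 2.2294
  (35 − 45.6000)²/45.6000 = 2.4640
  (70 − 81.3750)²/81.3750 = 1.5901
  (85 − 73.6250)²/73.6250 = 1.7574
  (47 − 47.7750)²/47.7750 = 0.0126
  (44 − 43.2250)²/43.2250 = 0.0139
χ² = 0.0332 + 0.0367 + 2.2294 + 2.4640 + 1.5901 + 1.7574 + 0.0126 + 0.0139 = 8.137

8.137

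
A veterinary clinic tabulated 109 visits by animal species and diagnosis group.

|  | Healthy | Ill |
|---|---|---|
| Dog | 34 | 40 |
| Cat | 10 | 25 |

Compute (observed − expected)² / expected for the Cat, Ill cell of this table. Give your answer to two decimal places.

Row total (Cat) = 35; column total (Ill) = 65; N = 109.
Expected count E = 35 × 65 / 109 = 20.872.
Contribution = (O − E)²/E = (25 − 20.872)² / 20.872 = 0.82.

0.82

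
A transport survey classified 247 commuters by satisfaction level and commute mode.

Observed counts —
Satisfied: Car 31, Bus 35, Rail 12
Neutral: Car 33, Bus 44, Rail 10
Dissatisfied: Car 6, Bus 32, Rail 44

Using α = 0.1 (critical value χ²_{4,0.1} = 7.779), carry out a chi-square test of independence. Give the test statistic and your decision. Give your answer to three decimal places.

Row totals: 78, 87, 82. Column totals: 70, 111, 66. Grand total N = 247.
Expected counts (row total × column total / N):
  Satisfied, Car: 78×70/247 = 22.1053
  Satisfied, Bus: 78×111/247 = 35.0526
  Satisfied, Rail: 78×66/247 = 20.8421
  Neutral, Car: 87×70/247 = 24.6559
  Neutral, Bus: 87×111/247 = 39.0972
  Neutral, Rail: 87×66/247 = 23.2470
  Dissatisfied, Car: 82×70/247 = 23.2389
  Dissatisfied, Bus: 82×111/247 = 36.8502
  Dissatisfied, Rail: 82×66/247 = 21.9109
Contributions (O − E)²/E:
  (31 − 22.1053)²/22.1053 = 3.5790
  (35 − 35.0526)²/35.0526 = 0.0001
  (12 − 20.8421)²/20.8421 = 3.7512
  (33 − 24.6559)²/24.6559 = 2.8238
  (44 − 39.0972)²/39.0972 = 0.6148
  (10 − 23.2470)²/23.2470 = 7.5486
  (6 − 23.2389)²/23.2389 = 12.7880
  (32 − 36.8502)²/36.8502 = 0.6384
  (44 − 21.9109)²/21.9109 = 22.2687
χ² = 3.5790 + 0.0001 + 3.7512 + 2.8238 + 0.6148 + 7.5486 + 12.7880 + 0.6384 + 22.2687 = 54.013
df = (3−1)(3−1) = 4. Since 54.013 > 7.779, reject the null hypothesis of independence at α = 0.1.

54.013; reject H₀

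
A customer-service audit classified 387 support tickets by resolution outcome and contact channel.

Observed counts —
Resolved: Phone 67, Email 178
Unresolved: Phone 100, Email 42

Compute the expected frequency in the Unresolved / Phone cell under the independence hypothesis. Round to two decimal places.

Row total (Unresolved) = 142; column total (Phone) = 167; grand total N = 387.
Expected count = (row total × column total) / N = 142 × 167 / 387 = 61.28.

61.28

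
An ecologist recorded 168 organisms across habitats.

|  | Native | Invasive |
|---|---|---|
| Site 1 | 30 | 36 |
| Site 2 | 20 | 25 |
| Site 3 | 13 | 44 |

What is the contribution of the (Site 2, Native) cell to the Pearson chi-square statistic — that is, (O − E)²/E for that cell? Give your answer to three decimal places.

Row total (Site 2) = 45; column total (Native) = 63; N = 168.
Expected count E = 45 × 63 / 168 = 16.8750.
Contribution = (O − E)²/E = (20 − 16.8750)² / 16.8750 = 0.579.

0.579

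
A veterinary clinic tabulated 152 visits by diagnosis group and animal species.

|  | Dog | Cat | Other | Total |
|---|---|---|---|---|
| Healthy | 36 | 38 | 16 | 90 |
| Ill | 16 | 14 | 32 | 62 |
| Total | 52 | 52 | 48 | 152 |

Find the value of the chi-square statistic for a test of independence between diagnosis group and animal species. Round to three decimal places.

Grand total N = 152.
Expected counts (row total × column total / N):
  Healthy, Dog: 90×52/152 = 30.7895
  Healthy, Cat: 90×52/152 = 30.7895
  Healthy, Other: 90×48/152 = 28.4211
  Ill, Dog: 62×52/152 = 21.2105
  Ill, Cat: 62×52/152 = 21.2105
  Ill, Other: 62×48/152 = 19.5789
Contributions (O − E)²/E:
  (36 − 30.7895)²/30.7895 = 0.8818
  (38 − 30.7895)²/30.7895 = 1.6886
  (16 − 28.4211)²/28.4211 = 5.4285
  (16 − 21.2105)²/21.2105 = 1.2800
  (14 − 21.2105)²/21.2105 = 2.4512
  (32 − 19.5789)²/19.5789 = 7.8801
χ² = 0.8818 + 1.6886 + 5.4285 + 1.2800 + 2.4512 + 7.8801 = 19.610

19.610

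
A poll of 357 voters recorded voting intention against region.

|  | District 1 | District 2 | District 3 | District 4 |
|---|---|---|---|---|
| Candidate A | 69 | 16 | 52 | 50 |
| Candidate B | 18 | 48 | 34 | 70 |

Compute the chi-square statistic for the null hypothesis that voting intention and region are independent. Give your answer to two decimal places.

Row totals: 187, 170. Column totals: 87, 64, 86, 120. Grand total N = 357.
Expected counts (row total × column total / N):
  Candidate A, District 1: 187×87/357 = 45.5714
  Candidate A, District 2: 187×64/357 = 33.5238
  Candidate A, District 3: 187×86/357 = 45.0476
  Candidate A, District 4: 187×120/357 = 62.8571
  Candidate B, District 1: 170×87/357 = 41.4286
  Candidate B, District 2: 170×64/357 = 30.4762
  Candidate B, District 3: 170×86/357 = 40.9524
  Candidate B, District 4: 170×120/357 = 57.1429
Contributions (O − E)²/E:
  (69 − 45.5714)²/45.5714 = 12.0448
  (16 − 33.5238)²/33.5238 = 9.1602
  (52 − 45.0476)²/45.0476 = 1.0730
  (50 − 62.8571)²/62.8571 = 2.6299
  (18 − 41.4286)²/41.4286 = 13.2493
  (48 − 30.4762)²/30.4762 = 10.0762
  (34 − 40.9524)²/40.9524 = 1.1803
  (70 − 57.1429)²/57.1429 = 2.8928
χ² = 12.0448 + 9.1602 + 1.0730 + 2.6299 + 13.2493 + 10.0762 + 1.1803 + 2.8928 = 52.31

52.31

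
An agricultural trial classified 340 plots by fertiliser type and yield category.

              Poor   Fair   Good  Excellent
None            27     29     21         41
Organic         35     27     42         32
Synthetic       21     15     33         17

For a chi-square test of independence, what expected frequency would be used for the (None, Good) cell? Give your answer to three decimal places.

Row total (None) = 118; column total (Good) = 96; grand total N = 340.
Expected count = (row total × column total) / N = 118 × 96 / 340 = 33.318.

33.318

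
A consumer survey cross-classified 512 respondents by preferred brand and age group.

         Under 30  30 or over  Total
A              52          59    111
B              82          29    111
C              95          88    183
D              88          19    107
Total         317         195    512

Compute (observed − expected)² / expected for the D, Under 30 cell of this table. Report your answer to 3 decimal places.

Row total (D) = 107; column total (Under 30) = 317; N = 512.
Expected count E = 107 × 317 / 512 = 66.2480.
Contribution = (O − E)²/E = (88 − 66.2480)² / 66.2480 = 7.142.

7.142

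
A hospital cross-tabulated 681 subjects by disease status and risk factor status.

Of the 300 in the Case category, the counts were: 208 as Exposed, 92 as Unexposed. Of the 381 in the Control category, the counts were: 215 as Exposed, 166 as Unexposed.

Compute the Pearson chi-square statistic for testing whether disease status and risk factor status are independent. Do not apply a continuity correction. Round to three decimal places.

Row totals: 300, 381. Column totals: 423, 258. Grand total N = 681.
Expected counts (row total × column total / N):
  Case, Exposed: 300×423/681 = 186.3436
  Case, Unexposed: 300×258/681 = 113.6564
  Control, Exposed: 381×423/681 = 236.6564
  Control, Unexposed: 381×258/681 = 144.3436
Contributions (O − E)²/E:
  (208 − 186.3436)²/186.3436 = 2.5169
  (92 − 113.6564)²/113.6564 = 4.1265
  (215 − 236.6564)²/236.6564 = 1.9818
  (166 − 144.3436)²/144.3436 = 3.2492
χ² = 2.5169 + 4.1265 + 1.9818 + 3.2492 = 11.874

11.874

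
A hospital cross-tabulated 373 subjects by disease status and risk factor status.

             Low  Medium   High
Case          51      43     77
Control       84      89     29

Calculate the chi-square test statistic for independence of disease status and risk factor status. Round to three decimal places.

Row totals: 171, 202. Column totals: 135, 132, 106. Grand total N = 373.
Expected counts (row total × column total / N):
  Case, Low: 171×135/373 = 61.8901
  Case, Medium: 171×132/373 = 60.5147
  Case, High: 171×106/373 = 48.5952
  Control, Low: 202×135/373 = 73.1099
  Control, Medium: 202×132/373 = 71.4853
  Control, High: 202×106/373 = 57.4048
Contributions (O − E)²/E:
  (51 − 61.8901)²/61.8901 = 1.9162
  (43 − 60.5147)²/60.5147 = 5.0693
  (77 − 48.5952)²/48.5952 = 16.6031
  (84 − 73.1099)²/73.1099 = 1.6221
  (89 − 71.4853)²/71.4853 = 4.2913
  (29 − 57.4048)²/57.4048 = 14.0551
χ² = 1.9162 + 5.0693 + 16.6031 + 1.6221 + 4.2913 + 14.0551 = 43.557

43.557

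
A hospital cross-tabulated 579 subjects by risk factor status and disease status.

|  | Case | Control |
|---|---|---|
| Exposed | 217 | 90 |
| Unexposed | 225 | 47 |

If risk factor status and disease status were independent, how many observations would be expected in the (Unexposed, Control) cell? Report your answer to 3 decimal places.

Row total (Unexposed) = 272; column total (Control) = 137; grand total N = 579.
Expected count = (row total × column total) / N = 272 × 137 / 579 = 64.359.

64.359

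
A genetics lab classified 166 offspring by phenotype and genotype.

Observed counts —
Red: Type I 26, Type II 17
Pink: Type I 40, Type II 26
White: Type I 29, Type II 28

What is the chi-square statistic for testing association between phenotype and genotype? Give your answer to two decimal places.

Row totals: 43, 66, 57. Column totals: 95, 71. Grand total N = 166.
Expected counts (row total × column total / N):
  Red, Type I: 43×95/166 = 24.608
  Red, Type II: 43×71/166 = 18.392
  Pink, Type I: 66×95/166 = 37.771
  Pink, Type II: 66×71/166 = 28.229
  White, Type I: 57×95/166 = 32.620
  White, Type II: 57×71/166 = 24.380
Contributions (O − E)²/E:
  (26 − 24.608)²/24.608 = 0.0787
  (17 − 18.392)²/18.392 = 0.1054
  (40 − 37.771)²/37.771 = 0.1315
  (26 − 28.229)²/28.229 = 0.1760
  (29 − 32.620)²/32.620 = 0.4017
  (28 − 24.380)²/24.380 = 0.5375
χ² = 0.0787 + 0.1054 + 0.1315 + 0.1760 + 0.4017 + 0.5375 = 1.43

1.43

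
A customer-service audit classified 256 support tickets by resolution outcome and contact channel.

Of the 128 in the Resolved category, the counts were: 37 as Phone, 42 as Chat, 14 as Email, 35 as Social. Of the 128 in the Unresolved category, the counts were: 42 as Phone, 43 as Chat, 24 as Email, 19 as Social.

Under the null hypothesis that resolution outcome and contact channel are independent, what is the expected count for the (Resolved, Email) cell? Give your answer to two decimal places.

19.00

Row total (Resolved) = 128; column total (Email) = 38; grand total N = 256.
Expected count = (row total × column total) / N = 128 × 38 / 256 = 19.00.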